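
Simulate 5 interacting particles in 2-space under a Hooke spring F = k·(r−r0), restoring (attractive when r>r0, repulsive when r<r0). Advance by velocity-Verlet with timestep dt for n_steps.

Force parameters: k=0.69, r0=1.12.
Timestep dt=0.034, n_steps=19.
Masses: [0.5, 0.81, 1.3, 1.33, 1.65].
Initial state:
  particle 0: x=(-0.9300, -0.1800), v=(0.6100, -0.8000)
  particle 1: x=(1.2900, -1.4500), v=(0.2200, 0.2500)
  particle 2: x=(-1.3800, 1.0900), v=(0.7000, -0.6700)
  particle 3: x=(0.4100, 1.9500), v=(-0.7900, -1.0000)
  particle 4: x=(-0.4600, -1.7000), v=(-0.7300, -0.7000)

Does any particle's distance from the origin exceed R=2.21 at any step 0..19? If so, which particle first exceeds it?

step 0: x0=(-0.9300, -0.1800) x1=(1.2900, -1.4500) x2=(-1.3800, 1.0900) x3=(0.4100, 1.9500) x4=(-0.4600, -1.7000)
step 1: x0=(-0.9076, -0.2070) x1=(1.2953, -1.4392) x2=(-1.3552, 1.0662) x3=(0.3827, 1.9141) x4=(-0.4847, -1.7226)
step 2: x0=(-0.8821, -0.2336) x1=(1.2964, -1.4238) x2=(-1.3284, 1.0404) x3=(0.3545, 1.8743) x4=(-0.5091, -1.7429)
step 3: x0=(-0.8535, -0.2598) x1=(1.2932, -1.4041) x2=(-1.2998, 1.0125) x3=(0.3255, 1.8309) x4=(-0.5331, -1.7609)
step 4: x0=(-0.8221, -0.2854) x1=(1.2857, -1.3802) x2=(-1.2693, 0.9827) x3=(0.2958, 1.7838) x4=(-0.5568, -1.7766)
step 5: x0=(-0.7880, -0.3106) x1=(1.2741, -1.3522) x2=(-1.2372, 0.9509) x3=(0.2655, 1.7331) x4=(-0.5801, -1.7901)
step 6: x0=(-0.7513, -0.3351) x1=(1.2583, -1.3204) x2=(-1.2034, 0.9171) x3=(0.2346, 1.6789) x4=(-0.6029, -1.8013)
step 7: x0=(-0.7123, -0.3591) x1=(1.2385, -1.2848) x2=(-1.1680, 0.8815) x3=(0.2031, 1.6214) x4=(-0.6253, -1.8102)
step 8: x0=(-0.6712, -0.3825) x1=(1.2149, -1.2459) x2=(-1.1312, 0.8440) x3=(0.1712, 1.5607) x4=(-0.6472, -1.8171)
step 9: x0=(-0.6282, -0.4053) x1=(1.1874, -1.2037) x2=(-1.0931, 0.8048) x3=(0.1390, 1.4969) x4=(-0.6685, -1.8217)
step 10: x0=(-0.5835, -0.4275) x1=(1.1564, -1.1586) x2=(-1.0538, 0.7638) x3=(0.1064, 1.4302) x4=(-0.6894, -1.8243)
step 11: x0=(-0.5372, -0.4491) x1=(1.1219, -1.1108) x2=(-1.0133, 0.7212) x3=(0.0736, 1.3607) x4=(-0.7097, -1.8249)
step 12: x0=(-0.4898, -0.4701) x1=(1.0842, -1.0605) x2=(-0.9718, 0.6770) x3=(0.0407, 1.2886) x4=(-0.7294, -1.8235)
step 13: x0=(-0.4413, -0.4905) x1=(1.0434, -1.0081) x2=(-0.9295, 0.6313) x3=(0.0076, 1.2140) x4=(-0.7486, -1.8201)
step 14: x0=(-0.3920, -0.5104) x1=(0.9998, -0.9537) x2=(-0.8863, 0.5841) x3=(-0.0255, 1.1372) x4=(-0.7671, -1.8149)
step 15: x0=(-0.3422, -0.5298) x1=(0.9536, -0.8977) x2=(-0.8426, 0.5355) x3=(-0.0586, 1.0583) x4=(-0.7851, -1.8079)
step 16: x0=(-0.2920, -0.5489) x1=(0.9050, -0.8404) x2=(-0.7983, 0.4857) x3=(-0.0916, 0.9776) x4=(-0.8025, -1.7991)
step 17: x0=(-0.2418, -0.5675) x1=(0.8544, -0.7820) x2=(-0.7537, 0.4346) x3=(-0.1245, 0.8951) x4=(-0.8193, -1.7886)
step 18: x0=(-0.1917, -0.5860) x1=(0.8019, -0.7228) x2=(-0.7088, 0.3824) x3=(-0.1573, 0.8112) x4=(-0.8354, -1.7765)
step 19: x0=(-0.1419, -0.6044) x1=(0.7479, -0.6631) x2=(-0.6638, 0.3291) x3=(-0.1899, 0.7260) x4=(-0.8510, -1.7629)

no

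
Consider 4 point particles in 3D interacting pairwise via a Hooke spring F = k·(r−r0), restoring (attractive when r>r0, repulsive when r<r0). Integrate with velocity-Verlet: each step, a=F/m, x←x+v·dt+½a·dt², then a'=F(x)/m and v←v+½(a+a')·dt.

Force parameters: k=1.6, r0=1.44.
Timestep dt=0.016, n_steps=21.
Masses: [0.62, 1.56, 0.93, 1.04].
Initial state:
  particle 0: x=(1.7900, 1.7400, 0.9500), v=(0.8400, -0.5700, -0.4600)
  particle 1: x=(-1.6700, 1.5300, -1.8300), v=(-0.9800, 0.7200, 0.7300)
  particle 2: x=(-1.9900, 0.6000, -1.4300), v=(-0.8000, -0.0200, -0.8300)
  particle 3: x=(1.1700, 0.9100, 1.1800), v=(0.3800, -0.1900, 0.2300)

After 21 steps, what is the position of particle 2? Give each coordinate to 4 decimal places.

step 0: x0=(1.7900, 1.7400, 0.9500) x1=(-1.6700, 1.5300, -1.8300) x2=(-1.9900, 0.6000, -1.4300) x3=(1.1700, 0.9100, 1.1800)
step 1: x0=(1.8019, 1.7307, 0.9415) x1=(-1.6851, 1.5415, -1.8178) x2=(-2.0018, 0.5998, -1.4425) x3=(1.1753, 0.9069, 1.1830)
step 2: x0=(1.8106, 1.7209, 0.9305) x1=(-1.6991, 1.5531, -1.8047) x2=(-2.0116, 0.5999, -1.4535) x3=(1.1789, 0.9039, 1.1845)
step 3: x0=(1.8162, 1.7108, 0.9172) x1=(-1.7119, 1.5646, -1.7906) x2=(-2.0193, 0.6003, -1.4629) x3=(1.1809, 0.9007, 1.1847)
step 4: x0=(1.8186, 1.7003, 0.9016) x1=(-1.7236, 1.5762, -1.7755) x2=(-2.0251, 0.6010, -1.4708) x3=(1.1812, 0.8976, 1.1834)
step 5: x0=(1.8178, 1.6894, 0.8836) x1=(-1.7341, 1.5877, -1.7595) x2=(-2.0287, 0.6019, -1.4772) x3=(1.1798, 0.8945, 1.1807)
step 6: x0=(1.8138, 1.6782, 0.8633) x1=(-1.7434, 1.5992, -1.7425) x2=(-2.0303, 0.6031, -1.4821) x3=(1.1768, 0.8913, 1.1766)
step 7: x0=(1.8067, 1.6666, 0.8407) x1=(-1.7516, 1.6108, -1.7246) x2=(-2.0299, 0.6045, -1.4854) x3=(1.1721, 0.8882, 1.1711)
step 8: x0=(1.7964, 1.6547, 0.8158) x1=(-1.7587, 1.6222, -1.7057) x2=(-2.0274, 0.6063, -1.4872) x3=(1.1657, 0.8850, 1.1643)
step 9: x0=(1.7829, 1.6425, 0.7886) x1=(-1.7646, 1.6337, -1.6860) x2=(-2.0229, 0.6082, -1.4875) x3=(1.1576, 0.8819, 1.1560)
step 10: x0=(1.7663, 1.6300, 0.7593) x1=(-1.7693, 1.6451, -1.6653) x2=(-2.0164, 0.6104, -1.4864) x3=(1.1479, 0.8787, 1.1464)
step 11: x0=(1.7466, 1.6173, 0.7278) x1=(-1.7729, 1.6565, -1.6437) x2=(-2.0079, 0.6128, -1.4838) x3=(1.1366, 0.8756, 1.1355)
step 12: x0=(1.7238, 1.6043, 0.6941) x1=(-1.7754, 1.6679, -1.6213) x2=(-1.9973, 0.6154, -1.4797) x3=(1.1236, 0.8725, 1.1232)
step 13: x0=(1.6980, 1.5911, 0.6584) x1=(-1.7767, 1.6791, -1.5980) x2=(-1.9849, 0.6183, -1.4743) x3=(1.1090, 0.8695, 1.1097)
step 14: x0=(1.6692, 1.5777, 0.6206) x1=(-1.7770, 1.6903, -1.5739) x2=(-1.9705, 0.6213, -1.4675) x3=(1.0928, 0.8664, 1.0948)
step 15: x0=(1.6375, 1.5640, 0.5809) x1=(-1.7762, 1.7015, -1.5490) x2=(-1.9541, 0.6246, -1.4593) x3=(1.0750, 0.8634, 1.0788)
step 16: x0=(1.6030, 1.5503, 0.5392) x1=(-1.7743, 1.7126, -1.5233) x2=(-1.9359, 0.6280, -1.4498) x3=(1.0556, 0.8605, 1.0615)
step 17: x0=(1.5656, 1.5363, 0.4957) x1=(-1.7713, 1.7236, -1.4968) x2=(-1.9159, 0.6317, -1.4390) x3=(1.0347, 0.8575, 1.0430)
step 18: x0=(1.5255, 1.5223, 0.4504) x1=(-1.7674, 1.7345, -1.4696) x2=(-1.8941, 0.6355, -1.4270) x3=(1.0123, 0.8547, 1.0234)
step 19: x0=(1.4828, 1.5081, 0.4033) x1=(-1.7624, 1.7453, -1.4416) x2=(-1.8706, 0.6394, -1.4138) x3=(0.9884, 0.8519, 1.0026)
step 20: x0=(1.4374, 1.4939, 0.3545) x1=(-1.7565, 1.7560, -1.4130) x2=(-1.8453, 0.6436, -1.3994) x3=(0.9630, 0.8491, 0.9808)
step 21: x0=(1.3896, 1.4796, 0.3042) x1=(-1.7496, 1.7666, -1.3837) x2=(-1.8184, 0.6478, -1.3839) x3=(0.9363, 0.8464, 0.9579)

(-1.8184, 0.6478, -1.3839)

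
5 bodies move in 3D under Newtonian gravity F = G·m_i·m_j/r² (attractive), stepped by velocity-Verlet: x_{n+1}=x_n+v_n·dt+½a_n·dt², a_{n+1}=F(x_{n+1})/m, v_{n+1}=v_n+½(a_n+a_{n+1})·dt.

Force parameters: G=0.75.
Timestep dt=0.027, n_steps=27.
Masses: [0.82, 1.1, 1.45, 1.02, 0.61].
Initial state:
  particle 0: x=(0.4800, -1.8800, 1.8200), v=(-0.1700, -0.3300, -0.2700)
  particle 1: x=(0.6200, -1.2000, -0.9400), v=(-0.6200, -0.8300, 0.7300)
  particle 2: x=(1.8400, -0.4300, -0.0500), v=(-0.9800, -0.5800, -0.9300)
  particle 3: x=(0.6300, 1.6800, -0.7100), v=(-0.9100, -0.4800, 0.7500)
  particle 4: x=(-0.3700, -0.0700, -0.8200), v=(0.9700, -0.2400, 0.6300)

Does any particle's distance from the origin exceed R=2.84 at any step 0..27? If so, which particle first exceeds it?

step 0: x0=(0.4800, -1.8800, 1.8200) x1=(0.6200, -1.2000, -0.9400) x2=(1.8400, -0.4300, -0.0500) x3=(0.6300, 1.6800, -0.7100) x4=(-0.3700, -0.0700, -0.8200)
step 1: x0=(0.4754, -1.8889, 1.8126) x1=(0.6033, -1.2223, -0.9202) x2=(1.8134, -0.4457, -0.0752) x3=(0.6054, 1.6669, -0.6897) x4=(-0.3436, -0.0765, -0.8030)
step 2: x0=(0.4709, -1.8976, 1.8050) x1=(0.5867, -1.2442, -0.9001) x2=(1.7865, -0.4614, -0.1004) x3=(0.5809, 1.6535, -0.6694) x4=(-0.3168, -0.0832, -0.7858)
step 3: x0=(0.4665, -1.9062, 1.7973) x1=(0.5703, -1.2659, -0.8799) x2=(1.7593, -0.4772, -0.1258) x3=(0.5564, 1.6399, -0.6491) x4=(-0.2897, -0.0900, -0.7687)
step 4: x0=(0.4620, -1.9147, 1.7893) x1=(0.5539, -1.2872, -0.8594) x2=(1.7318, -0.4930, -0.1513) x3=(0.5319, 1.6260, -0.6287) x4=(-0.2621, -0.0970, -0.7514)
step 5: x0=(0.4577, -1.9231, 1.7812) x1=(0.5377, -1.3082, -0.8387) x2=(1.7040, -0.5089, -0.1769) x3=(0.5074, 1.6118, -0.6083) x4=(-0.2342, -0.1041, -0.7341)
step 6: x0=(0.4533, -1.9314, 1.7728) x1=(0.5217, -1.3288, -0.8178) x2=(1.6759, -0.5249, -0.2026) x3=(0.4830, 1.5973, -0.5879) x4=(-0.2058, -0.1114, -0.7167)
step 7: x0=(0.4490, -1.9395, 1.7642) x1=(0.5058, -1.3491, -0.7967) x2=(1.6474, -0.5409, -0.2284) x3=(0.4585, 1.5825, -0.5675) x4=(-0.1770, -0.1188, -0.6992)
step 8: x0=(0.4448, -1.9475, 1.7555) x1=(0.4901, -1.3690, -0.7754) x2=(1.6186, -0.5570, -0.2542) x3=(0.4341, 1.5674, -0.5470) x4=(-0.1478, -0.1264, -0.6817)
step 9: x0=(0.4406, -1.9554, 1.7465) x1=(0.4746, -1.3885, -0.7539) x2=(1.5893, -0.5732, -0.2802) x3=(0.4098, 1.5520, -0.5266) x4=(-0.1182, -0.1342, -0.6640)
step 10: x0=(0.4364, -1.9632, 1.7373) x1=(0.4593, -1.4075, -0.7321) x2=(1.5598, -0.5895, -0.3062) x3=(0.3855, 1.5364, -0.5061) x4=(-0.0881, -0.1423, -0.6463)
step 11: x0=(0.4323, -1.9709, 1.7279) x1=(0.4443, -1.4262, -0.7102) x2=(1.5298, -0.6058, -0.3323) x3=(0.3612, 1.5204, -0.4856) x4=(-0.0577, -0.1505, -0.6285)
step 12: x0=(0.4282, -1.9784, 1.7182) x1=(0.4295, -1.4444, -0.6881) x2=(1.4994, -0.6223, -0.3585) x3=(0.3369, 1.5040, -0.4651) x4=(-0.0268, -0.1589, -0.6106)
step 13: x0=(0.4242, -1.9858, 1.7084) x1=(0.4149, -1.4621, -0.6658) x2=(1.4685, -0.6388, -0.3847) x3=(0.3127, 1.4874, -0.4446) x4=(0.0046, -0.1676, -0.5927)
step 14: x0=(0.4202, -1.9931, 1.6983) x1=(0.4006, -1.4794, -0.6433) x2=(1.4372, -0.6554, -0.4109) x3=(0.2886, 1.4704, -0.4241) x4=(0.0364, -0.1765, -0.5746)
step 15: x0=(0.4162, -2.0002, 1.6879) x1=(0.3866, -1.4962, -0.6207) x2=(1.4055, -0.6722, -0.4372) x3=(0.2644, 1.4531, -0.4035) x4=(0.0686, -0.1857, -0.5565)
step 16: x0=(0.4122, -2.0073, 1.6774) x1=(0.3728, -1.5124, -0.5978) x2=(1.3732, -0.6890, -0.4635) x3=(0.2404, 1.4355, -0.3830) x4=(0.1014, -0.1952, -0.5383)
step 17: x0=(0.4083, -2.0141, 1.6666) x1=(0.3595, -1.5282, -0.5749) x2=(1.3405, -0.7060, -0.4898) x3=(0.2164, 1.4176, -0.3625) x4=(0.1346, -0.2050, -0.5200)
step 18: x0=(0.4044, -2.0209, 1.6555) x1=(0.3464, -1.5434, -0.5518) x2=(1.3072, -0.7230, -0.5160) x3=(0.1925, 1.3993, -0.3420) x4=(0.1683, -0.2151, -0.5016)
step 19: x0=(0.4006, -2.0275, 1.6442) x1=(0.3337, -1.5581, -0.5286) x2=(1.2734, -0.7402, -0.5423) x3=(0.1686, 1.3806, -0.3216) x4=(0.2026, -0.2256, -0.4833)
step 20: x0=(0.3968, -2.0340, 1.6326) x1=(0.3214, -1.5722, -0.5054) x2=(1.2390, -0.7574, -0.5684) x3=(0.1448, 1.3616, -0.3011) x4=(0.2373, -0.2365, -0.4648)
step 21: x0=(0.3929, -2.0403, 1.6208) x1=(0.3094, -1.5857, -0.4820) x2=(1.2041, -0.7748, -0.5944) x3=(0.1211, 1.3423, -0.2807) x4=(0.2727, -0.2478, -0.4464)
step 22: x0=(0.3892, -2.0465, 1.6086) x1=(0.2978, -1.5986, -0.4586) x2=(1.1685, -0.7922, -0.6203) x3=(0.0974, 1.3227, -0.2602) x4=(0.3086, -0.2596, -0.4281)
step 23: x0=(0.3854, -2.0526, 1.5963) x1=(0.2867, -1.6110, -0.4352) x2=(1.1323, -0.8097, -0.6460) x3=(0.0739, 1.3026, -0.2398) x4=(0.3451, -0.2720, -0.4098)
step 24: x0=(0.3817, -2.0585, 1.5836) x1=(0.2759, -1.6227, -0.4117) x2=(1.0954, -0.8272, -0.6715) x3=(0.0504, 1.2823, -0.2195) x4=(0.3822, -0.2850, -0.3916)
step 25: x0=(0.3780, -2.0642, 1.5706) x1=(0.2656, -1.6338, -0.3883) x2=(1.0579, -0.8448, -0.6967) x3=(0.0270, 1.2616, -0.1991) x4=(0.4199, -0.2987, -0.3736)
step 26: x0=(0.3743, -2.0699, 1.5574) x1=(0.2557, -1.6443, -0.3649) x2=(1.0197, -0.8623, -0.7215) x3=(0.0038, 1.2405, -0.1788) x4=(0.4583, -0.3131, -0.3560)
step 27: x0=(0.3706, -2.0753, 1.5438) x1=(0.2462, -1.6541, -0.3416) x2=(0.9809, -0.8798, -0.7460) x3=(-0.0194, 1.2192, -0.1585) x4=(0.4972, -0.3284, -0.3387)

no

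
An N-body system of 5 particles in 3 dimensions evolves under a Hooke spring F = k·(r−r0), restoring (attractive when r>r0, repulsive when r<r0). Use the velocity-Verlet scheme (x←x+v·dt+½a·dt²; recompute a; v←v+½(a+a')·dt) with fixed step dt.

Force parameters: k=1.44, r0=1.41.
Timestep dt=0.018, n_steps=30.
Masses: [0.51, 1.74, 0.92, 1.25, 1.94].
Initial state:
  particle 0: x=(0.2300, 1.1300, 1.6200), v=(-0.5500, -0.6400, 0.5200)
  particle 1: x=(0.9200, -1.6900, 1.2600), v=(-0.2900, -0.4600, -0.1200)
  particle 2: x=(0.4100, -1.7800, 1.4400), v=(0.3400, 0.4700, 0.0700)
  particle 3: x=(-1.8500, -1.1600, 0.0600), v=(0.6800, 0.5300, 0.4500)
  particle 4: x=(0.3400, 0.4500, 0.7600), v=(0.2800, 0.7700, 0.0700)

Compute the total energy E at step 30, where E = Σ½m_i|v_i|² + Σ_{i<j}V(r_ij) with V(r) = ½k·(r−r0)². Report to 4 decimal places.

14.6201

step 0: x0=(0.2300, 1.1300, 1.6200) x1=(0.9200, -1.6900, 1.2600) x2=(0.4100, -1.7800, 1.4400) x3=(-1.8500, -1.1600, 0.0600) x4=(0.3400, 0.4500, 0.7600)
step 1: x0=(0.2197, 1.1166, 1.6289) x1=(0.9146, -1.6979, 1.2577) x2=(0.4156, -1.7709, 1.4411) x3=(-1.8368, -1.1502, 0.0686) x4=(0.3449, 0.4635, 0.7612)
step 2: x0=(0.2087, 1.0994, 1.6370) x1=(0.9089, -1.7051, 1.2552) x2=(0.4202, -1.7605, 1.4420) x3=(-1.8219, -1.1398, 0.0781) x4=(0.3497, 0.4764, 0.7625)
step 3: x0=(0.1970, 1.0786, 1.6441) x1=(0.9028, -1.7116, 1.2524) x2=(0.4238, -1.7488, 1.4426) x3=(-1.8051, -1.1288, 0.0886) x4=(0.3543, 0.4887, 0.7636)
step 4: x0=(0.1847, 1.0541, 1.6505) x1=(0.8965, -1.7173, 1.2494) x2=(0.4263, -1.7358, 1.4429) x3=(-1.7866, -1.1173, 0.1000) x4=(0.3586, 0.5002, 0.7648)
step 5: x0=(0.1717, 1.0262, 1.6560) x1=(0.8898, -1.7224, 1.2461) x2=(0.4278, -1.7216, 1.4430) x3=(-1.7664, -1.1052, 0.1123) x4=(0.3628, 0.5111, 0.7659)
step 6: x0=(0.1580, 0.9947, 1.6607) x1=(0.8828, -1.7267, 1.2425) x2=(0.4283, -1.7060, 1.4429) x3=(-1.7444, -1.0926, 0.1256) x4=(0.3668, 0.5214, 0.7669)
step 7: x0=(0.1438, 0.9599, 1.6646) x1=(0.8755, -1.7304, 1.2387) x2=(0.4278, -1.6892, 1.4426) x3=(-1.7208, -1.0795, 0.1397) x4=(0.3707, 0.5310, 0.7680)
step 8: x0=(0.1290, 0.9218, 1.6677) x1=(0.8680, -1.7334, 1.2347) x2=(0.4262, -1.6711, 1.4421) x3=(-1.6956, -1.0660, 0.1547) x4=(0.3744, 0.5399, 0.7689)
step 9: x0=(0.1137, 0.8806, 1.6702) x1=(0.8601, -1.7357, 1.2304) x2=(0.4237, -1.6518, 1.4415) x3=(-1.6688, -1.0519, 0.1705) x4=(0.3779, 0.5482, 0.7699)
step 10: x0=(0.0979, 0.8363, 1.6720) x1=(0.8520, -1.7374, 1.2259) x2=(0.4203, -1.6313, 1.4406) x3=(-1.6404, -1.0375, 0.1871) x4=(0.3812, 0.5559, 0.7707)
step 11: x0=(0.0816, 0.7892, 1.6731) x1=(0.8436, -1.7384, 1.2212) x2=(0.4159, -1.6096, 1.4396) x3=(-1.6106, -1.0226, 0.2045) x4=(0.3845, 0.5629, 0.7716)
step 12: x0=(0.0648, 0.7393, 1.6736) x1=(0.8350, -1.7389, 1.2162) x2=(0.4106, -1.5867, 1.4385) x3=(-1.5793, -1.0073, 0.2226) x4=(0.3875, 0.5693, 0.7723)
step 13: x0=(0.0476, 0.6867, 1.6736) x1=(0.8261, -1.7388, 1.2110) x2=(0.4044, -1.5626, 1.4373) x3=(-1.5467, -0.9917, 0.2415) x4=(0.3905, 0.5751, 0.7730)
step 14: x0=(0.0300, 0.6316, 1.6730) x1=(0.8170, -1.7381, 1.2055) x2=(0.3974, -1.5374, 1.4359) x3=(-1.5127, -0.9757, 0.2611) x4=(0.3933, 0.5802, 0.7737)
step 15: x0=(0.0120, 0.5742, 1.6719) x1=(0.8076, -1.7369, 1.1999) x2=(0.3895, -1.5112, 1.4344) x3=(-1.4775, -0.9594, 0.2814) x4=(0.3960, 0.5848, 0.7743)
step 16: x0=(-0.0063, 0.5146, 1.6704) x1=(0.7980, -1.7351, 1.1940) x2=(0.3809, -1.4839, 1.4328) x3=(-1.4411, -0.9427, 0.3022) x4=(0.3986, 0.5888, 0.7749)
step 17: x0=(-0.0249, 0.4530, 1.6684) x1=(0.7882, -1.7329, 1.1879) x2=(0.3715, -1.4556, 1.4311) x3=(-1.4036, -0.9259, 0.3237) x4=(0.4011, 0.5923, 0.7754)
step 18: x0=(-0.0437, 0.3895, 1.6660) x1=(0.7782, -1.7301, 1.1817) x2=(0.3615, -1.4264, 1.4294) x3=(-1.3649, -0.9087, 0.3457) x4=(0.4034, 0.5952, 0.7759)
step 19: x0=(-0.0628, 0.3243, 1.6632) x1=(0.7679, -1.7270, 1.1752) x2=(0.3508, -1.3963, 1.4275) x3=(-1.3253, -0.8914, 0.3683) x4=(0.4057, 0.5977, 0.7763)
step 20: x0=(-0.0821, 0.2576, 1.6602) x1=(0.7575, -1.7233, 1.1686) x2=(0.3395, -1.3654, 1.4256) x3=(-1.2847, -0.8739, 0.3913) x4=(0.4079, 0.5996, 0.7768)
step 21: x0=(-0.1015, 0.1895, 1.6567) x1=(0.7468, -1.7193, 1.1618) x2=(0.3277, -1.3337, 1.4236) x3=(-1.2433, -0.8562, 0.4147) x4=(0.4100, 0.6010, 0.7772)
step 22: x0=(-0.1211, 0.1203, 1.6531) x1=(0.7360, -1.7149, 1.1549) x2=(0.3154, -1.3013, 1.4216) x3=(-1.2011, -0.8383, 0.4386) x4=(0.4120, 0.6020, 0.7776)
step 23: x0=(-0.1407, 0.0501, 1.6491) x1=(0.7250, -1.7102, 1.1478) x2=(0.3027, -1.2683, 1.4195) x3=(-1.1581, -0.8204, 0.4628) x4=(0.4139, 0.6024, 0.7780)
step 24: x0=(-0.1604, -0.0208, 1.6450) x1=(0.7139, -1.7050, 1.1405) x2=(0.2895, -1.2347, 1.4173) x3=(-1.1145, -0.8023, 0.4873) x4=(0.4158, 0.6025, 0.7784)
step 25: x0=(-0.1802, -0.0923, 1.6407) x1=(0.7026, -1.6996, 1.1332) x2=(0.2761, -1.2006, 1.4151) x3=(-1.0704, -0.7842, 0.5120) x4=(0.4176, 0.6021, 0.7789)
step 26: x0=(-0.1999, -0.1642, 1.6362) x1=(0.6912, -1.6938, 1.1256) x2=(0.2624, -1.1660, 1.4129) x3=(-1.0257, -0.7660, 0.5370) x4=(0.4193, 0.6013, 0.7793)
step 27: x0=(-0.2197, -0.2362, 1.6318) x1=(0.6797, -1.6878, 1.1180) x2=(0.2484, -1.1311, 1.4107) x3=(-0.9806, -0.7478, 0.5621) x4=(0.4209, 0.6001, 0.7798)
step 28: x0=(-0.2395, -0.3083, 1.6273) x1=(0.6680, -1.6815, 1.1103) x2=(0.2344, -1.0959, 1.4084) x3=(-0.9351, -0.7296, 0.5874) x4=(0.4225, 0.5985, 0.7804)
step 29: x0=(-0.2593, -0.3802, 1.6229) x1=(0.6563, -1.6749, 1.1024) x2=(0.2203, -1.0605, 1.4061) x3=(-0.8893, -0.7113, 0.6127) x4=(0.4239, 0.5965, 0.7810)
step 30: x0=(-0.2791, -0.4518, 1.6187) x1=(0.6444, -1.6681, 1.0944) x2=(0.2062, -1.0248, 1.4038) x3=(-0.8433, -0.6930, 0.6380) x4=(0.4253, 0.5941, 0.7816)
step 0 velocities: v0=(-0.5500, -0.6400, 0.5200) v1=(-0.2900, -0.4600, -0.1200) v2=(0.3400, 0.4700, 0.0700) v3=(0.6800, 0.5300, 0.4500) v4=(0.2800, 0.7700, 0.0700)
step 0: KE=1.9244, PE=12.7006, E=14.6250
step 30 velocities: v0=(-1.1050, -3.9684, -0.2283) v1=(-0.6590, 0.3838, -0.4456) v2=(-0.7804, 1.9833, -0.1299) v3=(2.5608, 1.0155, 1.4044) v4=(0.0764, -0.1423, 0.0386)
step 30: KE=13.1188, PE=1.5013, E=14.6201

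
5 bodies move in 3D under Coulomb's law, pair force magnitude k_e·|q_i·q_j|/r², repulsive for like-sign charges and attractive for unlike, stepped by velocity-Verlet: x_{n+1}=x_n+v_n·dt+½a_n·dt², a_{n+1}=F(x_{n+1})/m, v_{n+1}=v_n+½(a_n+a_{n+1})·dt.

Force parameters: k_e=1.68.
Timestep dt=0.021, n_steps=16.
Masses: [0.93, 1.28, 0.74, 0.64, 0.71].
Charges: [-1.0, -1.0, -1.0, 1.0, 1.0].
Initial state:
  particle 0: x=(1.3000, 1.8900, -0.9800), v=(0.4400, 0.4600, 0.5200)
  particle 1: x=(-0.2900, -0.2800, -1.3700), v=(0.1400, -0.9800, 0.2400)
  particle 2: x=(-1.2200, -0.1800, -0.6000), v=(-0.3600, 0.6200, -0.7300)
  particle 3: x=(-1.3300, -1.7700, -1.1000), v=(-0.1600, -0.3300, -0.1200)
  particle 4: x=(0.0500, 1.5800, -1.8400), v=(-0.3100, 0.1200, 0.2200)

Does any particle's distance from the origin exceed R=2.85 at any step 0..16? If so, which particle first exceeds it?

no

step 0: x0=(1.3000, 1.8900, -0.9800) x1=(-0.2900, -0.2800, -1.3700) x2=(-1.2200, -0.1800, -0.6000) x3=(-1.3300, -1.7700, -1.1000) x4=(0.0500, 1.5800, -1.8400)
step 1: x0=(1.3092, 1.8997, -0.9692) x1=(-0.2870, -0.3006, -1.3651) x2=(-1.2278, -0.1671, -0.6152) x3=(-1.3332, -1.7766, -1.1025) x4=(0.0436, 1.5824, -1.8352)
step 2: x0=(1.3181, 1.9094, -0.9585) x1=(-0.2837, -0.3214, -1.3605) x2=(-1.2362, -0.1544, -0.6302) x3=(-1.3363, -1.7826, -1.1049) x4=(0.0375, 1.5846, -1.8300)
step 3: x0=(1.3270, 1.9191, -0.9480) x1=(-0.2803, -0.3422, -1.3561) x2=(-1.2451, -0.1419, -0.6449) x3=(-1.3391, -1.7879, -1.1072) x4=(0.0316, 1.5866, -1.8245)
step 4: x0=(1.3356, 1.9289, -0.9377) x1=(-0.2767, -0.3632, -1.3520) x2=(-1.2546, -0.1295, -0.6593) x3=(-1.3416, -1.7926, -1.1094) x4=(0.0259, 1.5883, -1.8186)
step 5: x0=(1.3441, 1.9387, -0.9275) x1=(-0.2730, -0.3843, -1.3481) x2=(-1.2646, -0.1173, -0.6736) x3=(-1.3440, -1.7967, -1.1116) x4=(0.0204, 1.5898, -1.8124)
step 6: x0=(1.3525, 1.9485, -0.9175) x1=(-0.2690, -0.4055, -1.3444) x2=(-1.2751, -0.1052, -0.6876) x3=(-1.3461, -1.8002, -1.1136) x4=(0.0152, 1.5912, -1.8058)
step 7: x0=(1.3607, 1.9584, -0.9077) x1=(-0.2648, -0.4269, -1.3410) x2=(-1.2861, -0.0931, -0.7015) x3=(-1.3479, -1.8030, -1.1157) x4=(0.0101, 1.5923, -1.7989)
step 8: x0=(1.3687, 1.9683, -0.8980) x1=(-0.2605, -0.4485, -1.3377) x2=(-1.2977, -0.0812, -0.7152) x3=(-1.3495, -1.8052, -1.1176) x4=(0.0053, 1.5932, -1.7916)
step 9: x0=(1.3766, 1.9782, -0.8884) x1=(-0.2561, -0.4703, -1.3347) x2=(-1.3097, -0.0693, -0.7287) x3=(-1.3509, -1.8068, -1.1196) x4=(0.0007, 1.5939, -1.7841)
step 10: x0=(1.3844, 1.9881, -0.8790) x1=(-0.2515, -0.4923, -1.3318) x2=(-1.3222, -0.0574, -0.7421) x3=(-1.3520, -1.8078, -1.1214) x4=(-0.0038, 1.5944, -1.7762)
step 11: x0=(1.3920, 1.9981, -0.8697) x1=(-0.2467, -0.5144, -1.3291) x2=(-1.3352, -0.0456, -0.7553) x3=(-1.3529, -1.8081, -1.1233) x4=(-0.0080, 1.5947, -1.7681)
step 12: x0=(1.3995, 2.0081, -0.8605) x1=(-0.2418, -0.5368, -1.3266) x2=(-1.3487, -0.0338, -0.7684) x3=(-1.3535, -1.8079, -1.1250) x4=(-0.0121, 1.5948, -1.7596)
step 13: x0=(1.4068, 2.0180, -0.8515) x1=(-0.2368, -0.5593, -1.3242) x2=(-1.3625, -0.0220, -0.7815) x3=(-1.3539, -1.8070, -1.1268) x4=(-0.0159, 1.5947, -1.7508)
step 14: x0=(1.4140, 2.0281, -0.8426) x1=(-0.2317, -0.5821, -1.3219) x2=(-1.3768, -0.0102, -0.7944) x3=(-1.3539, -1.8056, -1.1285) x4=(-0.0196, 1.5944, -1.7418)
step 15: x0=(1.4211, 2.0381, -0.8338) x1=(-0.2265, -0.6051, -1.3198) x2=(-1.3915, 0.0015, -0.8073) x3=(-1.3538, -1.8035, -1.1301) x4=(-0.0231, 1.5940, -1.7324)
step 16: x0=(1.4280, 2.0481, -0.8252) x1=(-0.2212, -0.6283, -1.3177) x2=(-1.4065, 0.0133, -0.8201) x3=(-1.3533, -1.8008, -1.1318) x4=(-0.0265, 1.5933, -1.7228)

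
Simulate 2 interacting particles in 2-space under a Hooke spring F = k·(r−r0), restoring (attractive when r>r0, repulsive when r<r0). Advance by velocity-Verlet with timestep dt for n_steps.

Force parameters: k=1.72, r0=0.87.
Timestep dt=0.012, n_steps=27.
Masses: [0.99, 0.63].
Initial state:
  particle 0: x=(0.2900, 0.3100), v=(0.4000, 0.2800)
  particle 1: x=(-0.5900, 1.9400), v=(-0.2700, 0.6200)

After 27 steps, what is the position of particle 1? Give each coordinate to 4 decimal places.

(-0.6056, 2.0152)

step 0: x0=(0.2900, 0.3100) x1=(-0.5900, 1.9400)
step 1: x0=(0.2947, 0.3135) x1=(-0.5931, 1.9473)
step 2: x0=(0.2994, 0.3172) x1=(-0.5961, 1.9542)
step 3: x0=(0.3039, 0.3211) x1=(-0.5989, 1.9608)
step 4: x0=(0.3083, 0.3252) x1=(-0.6015, 1.9670)
step 5: x0=(0.3125, 0.3295) x1=(-0.6039, 1.9729)
step 6: x0=(0.3167, 0.3341) x1=(-0.6061, 1.9785)
step 7: x0=(0.3207, 0.3389) x1=(-0.6081, 1.9837)
step 8: x0=(0.3246, 0.3439) x1=(-0.6099, 1.9885)
step 9: x0=(0.3283, 0.3491) x1=(-0.6115, 1.9930)
step 10: x0=(0.3319, 0.3546) x1=(-0.6129, 1.9972)
step 11: x0=(0.3355, 0.3602) x1=(-0.6141, 2.0010)
step 12: x0=(0.3388, 0.3661) x1=(-0.6151, 2.0044)
step 13: x0=(0.3421, 0.3723) x1=(-0.6159, 2.0075)
step 14: x0=(0.3452, 0.3786) x1=(-0.6165, 2.0103)
step 15: x0=(0.3482, 0.3852) x1=(-0.6169, 2.0127)
step 16: x0=(0.3510, 0.3919) x1=(-0.6171, 2.0147)
step 17: x0=(0.3538, 0.3989) x1=(-0.6171, 2.0165)
step 18: x0=(0.3564, 0.4062) x1=(-0.6169, 2.0178)
step 19: x0=(0.3588, 0.4136) x1=(-0.6164, 2.0189)
step 20: x0=(0.3612, 0.4213) x1=(-0.6158, 2.0196)
step 21: x0=(0.3634, 0.4291) x1=(-0.6150, 2.0199)
step 22: x0=(0.3655, 0.4372) x1=(-0.6139, 2.0200)
step 23: x0=(0.3674, 0.4455) x1=(-0.6127, 2.0197)
step 24: x0=(0.3692, 0.4540) x1=(-0.6112, 2.0190)
step 25: x0=(0.3709, 0.4627) x1=(-0.6095, 2.0181)
step 26: x0=(0.3724, 0.4716) x1=(-0.6077, 2.0168)
step 27: x0=(0.3739, 0.4807) x1=(-0.6056, 2.0152)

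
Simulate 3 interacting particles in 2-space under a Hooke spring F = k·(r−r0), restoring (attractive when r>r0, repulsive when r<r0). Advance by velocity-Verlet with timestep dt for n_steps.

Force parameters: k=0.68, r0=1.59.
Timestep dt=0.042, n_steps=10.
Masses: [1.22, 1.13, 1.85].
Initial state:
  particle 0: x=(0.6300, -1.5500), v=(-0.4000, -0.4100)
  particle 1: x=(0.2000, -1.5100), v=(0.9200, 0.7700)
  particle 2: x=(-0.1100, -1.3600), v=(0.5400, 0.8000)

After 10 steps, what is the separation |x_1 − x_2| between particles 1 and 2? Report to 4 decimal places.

step 0: x0=(0.6300, -1.5500) x1=(0.2000, -1.5100) x2=(-0.1100, -1.3600)
step 1: x0=(0.6142, -1.5674) x1=(0.2386, -1.4779) x2=(-0.0879, -1.3262)
step 2: x0=(0.6003, -1.5853) x1=(0.2772, -1.4460) x2=(-0.0671, -1.2918)
step 3: x0=(0.5883, -1.6040) x1=(0.3157, -1.4142) x2=(-0.0475, -1.2569)
step 4: x0=(0.5780, -1.6239) x1=(0.3543, -1.3821) x2=(-0.0292, -1.2214)
step 5: x0=(0.5693, -1.6451) x1=(0.3932, -1.3495) x2=(-0.0119, -1.1853)
step 6: x0=(0.5619, -1.6679) x1=(0.4325, -1.3162) x2=(0.0041, -1.1486)
step 7: x0=(0.5555, -1.6924) x1=(0.4724, -1.2821) x2=(0.0192, -1.1113)
step 8: x0=(0.5498, -1.7186) x1=(0.5132, -1.2473) x2=(0.0332, -1.0733)
step 9: x0=(0.5447, -1.7465) x1=(0.5551, -1.2116) x2=(0.0462, -1.0347)
step 10: x0=(0.5400, -1.7759) x1=(0.5979, -1.1752) x2=(0.0583, -0.9955)

0.5688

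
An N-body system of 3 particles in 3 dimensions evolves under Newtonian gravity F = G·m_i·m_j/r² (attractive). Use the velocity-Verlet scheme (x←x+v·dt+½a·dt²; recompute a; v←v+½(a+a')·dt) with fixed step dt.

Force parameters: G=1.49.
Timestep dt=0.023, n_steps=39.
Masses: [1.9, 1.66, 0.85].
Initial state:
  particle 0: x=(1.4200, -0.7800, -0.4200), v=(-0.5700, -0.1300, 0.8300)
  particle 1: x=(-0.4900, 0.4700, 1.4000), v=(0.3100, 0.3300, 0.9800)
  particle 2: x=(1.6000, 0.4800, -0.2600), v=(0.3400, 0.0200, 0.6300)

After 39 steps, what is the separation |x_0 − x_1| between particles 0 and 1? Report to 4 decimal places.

step 0: x0=(1.4200, -0.7800, -0.4200) x1=(-0.4900, 0.4700, 1.4000) x2=(1.6000, 0.4800, -0.2600)
step 1: x0=(1.4069, -0.7828, -0.4008) x1=(-0.4828, 0.4776, 1.4225) x2=(1.6077, 0.4800, -0.2455)
step 2: x0=(1.3937, -0.7851, -0.3815) x1=(-0.4754, 0.4850, 1.4447) x2=(1.6151, 0.4791, -0.2310)
step 3: x0=(1.3805, -0.7869, -0.3621) x1=(-0.4678, 0.4924, 1.4669) x2=(1.6222, 0.4774, -0.2165)
step 4: x0=(1.3673, -0.7883, -0.3425) x1=(-0.4600, 0.4997, 1.4888) x2=(1.6290, 0.4748, -0.2020)
step 5: x0=(1.3540, -0.7892, -0.3227) x1=(-0.4520, 0.5070, 1.5106) x2=(1.6355, 0.4713, -0.1875)
step 6: x0=(1.3408, -0.7896, -0.3029) x1=(-0.4439, 0.5141, 1.5322) x2=(1.6416, 0.4669, -0.1729)
step 7: x0=(1.3275, -0.7896, -0.2828) x1=(-0.4355, 0.5212, 1.5536) x2=(1.6474, 0.4617, -0.1583)
step 8: x0=(1.3143, -0.7892, -0.2627) x1=(-0.4270, 0.5282, 1.5749) x2=(1.6528, 0.4557, -0.1437)
step 9: x0=(1.3010, -0.7883, -0.2424) x1=(-0.4183, 0.5351, 1.5959) x2=(1.6579, 0.4488, -0.1291)
step 10: x0=(1.2878, -0.7869, -0.2219) x1=(-0.4094, 0.5419, 1.6168) x2=(1.6626, 0.4410, -0.1144)
step 11: x0=(1.2745, -0.7851, -0.2014) x1=(-0.4003, 0.5486, 1.6375) x2=(1.6669, 0.4324, -0.0997)
step 12: x0=(1.2613, -0.7828, -0.1806) x1=(-0.3911, 0.5553, 1.6581) x2=(1.6707, 0.4229, -0.0849)
step 13: x0=(1.2482, -0.7800, -0.1598) x1=(-0.3816, 0.5618, 1.6784) x2=(1.6742, 0.4126, -0.0701)
step 14: x0=(1.2350, -0.7768, -0.1388) x1=(-0.3720, 0.5682, 1.6986) x2=(1.6772, 0.4014, -0.0552)
step 15: x0=(1.2220, -0.7731, -0.1176) x1=(-0.3622, 0.5746, 1.7186) x2=(1.6797, 0.3894, -0.0403)
step 16: x0=(1.2090, -0.7689, -0.0964) x1=(-0.3522, 0.5808, 1.7384) x2=(1.6817, 0.3764, -0.0253)
step 17: x0=(1.1960, -0.7642, -0.0749) x1=(-0.3421, 0.5869, 1.7580) x2=(1.6833, 0.3626, -0.0103)
step 18: x0=(1.1832, -0.7591, -0.0534) x1=(-0.3318, 0.5930, 1.7774) x2=(1.6843, 0.3479, 0.0048)
step 19: x0=(1.1704, -0.7534, -0.0317) x1=(-0.3212, 0.5989, 1.7966) x2=(1.6847, 0.3323, 0.0200)
step 20: x0=(1.1577, -0.7473, -0.0099) x1=(-0.3105, 0.6047, 1.8156) x2=(1.6846, 0.3158, 0.0352)
step 21: x0=(1.1452, -0.7406, 0.0121) x1=(-0.2997, 0.6104, 1.8344) x2=(1.6839, 0.2983, 0.0505)
step 22: x0=(1.1327, -0.7334, 0.0342) x1=(-0.2886, 0.6160, 1.8530) x2=(1.6825, 0.2799, 0.0659)
step 23: x0=(1.1204, -0.7256, 0.0565) x1=(-0.2774, 0.6214, 1.8715) x2=(1.6805, 0.2605, 0.0814)
step 24: x0=(1.1083, -0.7173, 0.0788) x1=(-0.2660, 0.6268, 1.8897) x2=(1.6777, 0.2402, 0.0970)
step 25: x0=(1.0964, -0.7085, 0.1014) x1=(-0.2544, 0.6320, 1.9076) x2=(1.6742, 0.2188, 0.1127)
step 26: x0=(1.0846, -0.6991, 0.1240) x1=(-0.2426, 0.6371, 1.9254) x2=(1.6699, 0.1964, 0.1285)
step 27: x0=(1.0731, -0.6891, 0.1468) x1=(-0.2306, 0.6421, 1.9430) x2=(1.6648, 0.1729, 0.1445)
step 28: x0=(1.0618, -0.6785, 0.1697) x1=(-0.2185, 0.6469, 1.9603) x2=(1.6588, 0.1483, 0.1605)
step 29: x0=(1.0508, -0.6672, 0.1928) x1=(-0.2062, 0.6516, 1.9775) x2=(1.6517, 0.1226, 0.1767)
step 30: x0=(1.0401, -0.6553, 0.2160) x1=(-0.1937, 0.6562, 1.9943) x2=(1.6437, 0.0958, 0.1931)
step 31: x0=(1.0298, -0.6428, 0.2393) x1=(-0.1810, 0.6606, 2.0110) x2=(1.6344, 0.0677, 0.2096)
step 32: x0=(1.0198, -0.6295, 0.2628) x1=(-0.1681, 0.6649, 2.0274) x2=(1.6240, 0.0383, 0.2263)
step 33: x0=(1.0103, -0.6156, 0.2863) x1=(-0.1551, 0.6690, 2.0436) x2=(1.6122, 0.0076, 0.2432)
step 34: x0=(1.0014, -0.6009, 0.3100) x1=(-0.1419, 0.6730, 2.0596) x2=(1.5988, -0.0244, 0.2603)
step 35: x0=(0.9930, -0.5854, 0.3337) x1=(-0.1285, 0.6768, 2.0753) x2=(1.5838, -0.0579, 0.2777)
step 36: x0=(0.9853, -0.5690, 0.3576) x1=(-0.1149, 0.6804, 2.0907) x2=(1.5669, -0.0930, 0.2954)
step 37: x0=(0.9784, -0.5519, 0.3815) x1=(-0.1011, 0.6839, 2.1059) x2=(1.5478, -0.1296, 0.3135)
step 38: x0=(0.9725, -0.5338, 0.4055) x1=(-0.0871, 0.6872, 2.1208) x2=(1.5262, -0.1679, 0.3320)
step 39: x0=(0.9677, -0.5147, 0.4294) x1=(-0.0730, 0.6904, 2.1355) x2=(1.5017, -0.2080, 0.3510)

2.3337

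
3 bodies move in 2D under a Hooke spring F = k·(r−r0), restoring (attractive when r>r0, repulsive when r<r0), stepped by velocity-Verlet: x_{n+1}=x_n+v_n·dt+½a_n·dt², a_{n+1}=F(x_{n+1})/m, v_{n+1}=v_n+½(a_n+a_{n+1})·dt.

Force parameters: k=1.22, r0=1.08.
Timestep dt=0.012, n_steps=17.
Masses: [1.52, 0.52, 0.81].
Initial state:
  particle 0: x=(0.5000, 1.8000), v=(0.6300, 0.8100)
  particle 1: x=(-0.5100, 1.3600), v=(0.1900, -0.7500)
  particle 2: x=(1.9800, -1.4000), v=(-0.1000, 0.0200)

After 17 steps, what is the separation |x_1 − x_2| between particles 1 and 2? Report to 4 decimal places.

3.2849

step 0: x0=(0.5000, 1.8000) x1=(-0.5100, 1.3600) x2=(1.9800, -1.4000)
step 1: x0=(0.5076, 1.8096) x1=(-0.5074, 1.3507) x2=(1.9785, -1.3993)
step 2: x0=(0.5154, 1.8189) x1=(-0.5042, 1.3407) x2=(1.9764, -1.3977)
step 3: x0=(0.5232, 1.8280) x1=(-0.5004, 1.3301) x2=(1.9737, -1.3952)
step 4: x0=(0.5312, 1.8368) x1=(-0.4960, 1.3188) x2=(1.9704, -1.3918)
step 5: x0=(0.5392, 1.8454) x1=(-0.4910, 1.3069) x2=(1.9665, -1.3875)
step 6: x0=(0.5474, 1.8536) x1=(-0.4854, 1.2943) x2=(1.9620, -1.3823)
step 7: x0=(0.5557, 1.8617) x1=(-0.4792, 1.2812) x2=(1.9569, -1.3762)
step 8: x0=(0.5640, 1.8694) x1=(-0.4723, 1.2674) x2=(1.9513, -1.3692)
step 9: x0=(0.5725, 1.8769) x1=(-0.4649, 1.2530) x2=(1.9450, -1.3613)
step 10: x0=(0.5811, 1.8841) x1=(-0.4568, 1.2381) x2=(1.9382, -1.3526)
step 11: x0=(0.5897, 1.8911) x1=(-0.4482, 1.2225) x2=(1.9309, -1.3429)
step 12: x0=(0.5985, 1.8977) x1=(-0.4389, 1.2064) x2=(1.9229, -1.3324)
step 13: x0=(0.6074, 1.9042) x1=(-0.4291, 1.1898) x2=(1.9145, -1.3210)
step 14: x0=(0.6163, 1.9103) x1=(-0.4187, 1.1725) x2=(1.9054, -1.3088)
step 15: x0=(0.6253, 1.9162) x1=(-0.4076, 1.1548) x2=(1.8959, -1.2958)
step 16: x0=(0.6344, 1.9218) x1=(-0.3960, 1.1365) x2=(1.8858, -1.2818)
step 17: x0=(0.6436, 1.9271) x1=(-0.3838, 1.1177) x2=(1.8752, -1.2671)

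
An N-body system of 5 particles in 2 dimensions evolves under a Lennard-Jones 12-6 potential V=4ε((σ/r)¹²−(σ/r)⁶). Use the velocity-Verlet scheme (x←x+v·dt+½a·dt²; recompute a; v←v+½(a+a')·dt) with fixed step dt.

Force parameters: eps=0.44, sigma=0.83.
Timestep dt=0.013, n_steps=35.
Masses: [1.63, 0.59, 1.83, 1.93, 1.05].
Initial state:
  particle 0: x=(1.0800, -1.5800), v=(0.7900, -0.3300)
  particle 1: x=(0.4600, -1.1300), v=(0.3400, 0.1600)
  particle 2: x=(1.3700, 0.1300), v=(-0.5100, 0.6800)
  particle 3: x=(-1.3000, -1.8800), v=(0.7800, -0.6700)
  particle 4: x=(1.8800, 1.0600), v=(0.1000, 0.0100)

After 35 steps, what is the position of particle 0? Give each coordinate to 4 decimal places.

step 0: x0=(1.0800, -1.5800) x1=(0.4600, -1.1300) x2=(1.3700, 0.1300) x3=(-1.3000, -1.8800) x4=(1.8800, 1.0600)
step 1: x0=(1.0924, -1.5858) x1=(0.4587, -1.1237) x2=(1.3634, 0.1389) x3=(-1.2899, -1.8887) x4=(1.8813, 1.0600)
step 2: x0=(1.1076, -1.5937) x1=(0.4494, -1.1116) x2=(1.3568, 0.1478) x3=(-1.2797, -1.8974) x4=(1.8824, 1.0599)
step 3: x0=(1.1243, -1.6026) x1=(0.4361, -1.0965) x2=(1.3503, 0.1569) x3=(-1.2696, -1.9061) x4=(1.8835, 1.0596)
step 4: x0=(1.1416, -1.6120) x1=(0.4212, -1.0802) x2=(1.3439, 0.1660) x3=(-1.2594, -1.9148) x4=(1.8844, 1.0591)
step 5: x0=(1.1590, -1.6215) x1=(0.4059, -1.0635) x2=(1.3375, 0.1752) x3=(-1.2493, -1.9235) x4=(1.8852, 1.0585)
step 6: x0=(1.1764, -1.6310) x1=(0.3906, -1.0468) x2=(1.3311, 0.1845) x3=(-1.2391, -1.9322) x4=(1.8860, 1.0576)
step 7: x0=(1.1938, -1.6404) x1=(0.3756, -1.0303) x2=(1.3248, 0.1939) x3=(-1.2289, -1.9409) x4=(1.8866, 1.0566)
step 8: x0=(1.2110, -1.6497) x1=(0.3609, -1.0139) x2=(1.3185, 0.2034) x3=(-1.2188, -1.9496) x4=(1.8871, 1.0554)
step 9: x0=(1.2282, -1.6590) x1=(0.3464, -0.9977) x2=(1.3123, 0.2129) x3=(-1.2086, -1.9583) x4=(1.8875, 1.0541)
step 10: x0=(1.2452, -1.6682) x1=(0.3323, -0.9817) x2=(1.3062, 0.2225) x3=(-1.1984, -1.9670) x4=(1.8878, 1.0526)
step 11: x0=(1.2622, -1.6773) x1=(0.3184, -0.9659) x2=(1.3001, 0.2322) x3=(-1.1882, -1.9757) x4=(1.8880, 1.0509)
step 12: x0=(1.2791, -1.6863) x1=(0.3046, -0.9501) x2=(1.2941, 0.2420) x3=(-1.1780, -1.9844) x4=(1.8880, 1.0490)
step 13: x0=(1.2959, -1.6953) x1=(0.2911, -0.9344) x2=(1.2881, 0.2519) x3=(-1.1678, -1.9931) x4=(1.8880, 1.0470)
step 14: x0=(1.3127, -1.7043) x1=(0.2777, -0.9188) x2=(1.2822, 0.2618) x3=(-1.1577, -2.0018) x4=(1.8878, 1.0449)
step 15: x0=(1.3295, -1.7132) x1=(0.2644, -0.9033) x2=(1.2764, 0.2718) x3=(-1.1475, -2.0104) x4=(1.8875, 1.0426)
step 16: x0=(1.3462, -1.7221) x1=(0.2513, -0.8878) x2=(1.2706, 0.2819) x3=(-1.1372, -2.0191) x4=(1.8871, 1.0401)
step 17: x0=(1.3629, -1.7310) x1=(0.2382, -0.8723) x2=(1.2648, 0.2920) x3=(-1.1270, -2.0278) x4=(1.8866, 1.0376)
step 18: x0=(1.3796, -1.7399) x1=(0.2252, -0.8569) x2=(1.2591, 0.3022) x3=(-1.1168, -2.0365) x4=(1.8860, 1.0349)
step 19: x0=(1.3962, -1.7487) x1=(0.2123, -0.8415) x2=(1.2535, 0.3124) x3=(-1.1066, -2.0451) x4=(1.8853, 1.0321)
step 20: x0=(1.4129, -1.7576) x1=(0.1994, -0.8261) x2=(1.2478, 0.3227) x3=(-1.0964, -2.0538) x4=(1.8845, 1.0292)
step 21: x0=(1.4295, -1.7664) x1=(0.1866, -0.8107) x2=(1.2422, 0.3329) x3=(-1.0862, -2.0624) x4=(1.8837, 1.0263)
step 22: x0=(1.4461, -1.7752) x1=(0.1739, -0.7953) x2=(1.2366, 0.3432) x3=(-1.0759, -2.0711) x4=(1.8829, 1.0233)
step 23: x0=(1.4627, -1.7840) x1=(0.1612, -0.7799) x2=(1.2310, 0.3536) x3=(-1.0657, -2.0797) x4=(1.8820, 1.0203)
step 24: x0=(1.4793, -1.7928) x1=(0.1485, -0.7645) x2=(1.2255, 0.3638) x3=(-1.0555, -2.0884) x4=(1.8811, 1.0173)
step 25: x0=(1.4959, -1.8016) x1=(0.1359, -0.7491) x2=(1.2198, 0.3741) x3=(-1.0452, -2.0970) x4=(1.8802, 1.0143)
step 26: x0=(1.5124, -1.8103) x1=(0.1233, -0.7337) x2=(1.2142, 0.3843) x3=(-1.0350, -2.1057) x4=(1.8794, 1.0114)
step 27: x0=(1.5290, -1.8191) x1=(0.1108, -0.7183) x2=(1.2085, 0.3945) x3=(-1.0247, -2.1143) x4=(1.8787, 1.0085)
step 28: x0=(1.5455, -1.8279) x1=(0.0982, -0.7029) x2=(1.2027, 0.4046) x3=(-1.0145, -2.1229) x4=(1.8781, 1.0058)
step 29: x0=(1.5621, -1.8366) x1=(0.0857, -0.6875) x2=(1.1967, 0.4146) x3=(-1.0042, -2.1316) x4=(1.8776, 1.0032)
step 30: x0=(1.5787, -1.8454) x1=(0.0733, -0.6720) x2=(1.1907, 0.4245) x3=(-0.9939, -2.1402) x4=(1.8774, 1.0008)
step 31: x0=(1.5952, -1.8541) x1=(0.0609, -0.6566) x2=(1.1845, 0.4342) x3=(-0.9837, -2.1488) x4=(1.8774, 0.9985)
step 32: x0=(1.6118, -1.8629) x1=(0.0485, -0.6411) x2=(1.1782, 0.4438) x3=(-0.9734, -2.1574) x4=(1.8777, 0.9965)
step 33: x0=(1.6283, -1.8716) x1=(0.0361, -0.6257) x2=(1.1717, 0.4533) x3=(-0.9631, -2.1660) x4=(1.8782, 0.9948)
step 34: x0=(1.6448, -1.8804) x1=(0.0238, -0.6102) x2=(1.1650, 0.4626) x3=(-0.9529, -2.1746) x4=(1.8791, 0.9932)
step 35: x0=(1.6614, -1.8891) x1=(0.0115, -0.5947) x2=(1.1581, 0.4718) x3=(-0.9426, -2.1832) x4=(1.8803, 0.9920)

(1.6614, -1.8891)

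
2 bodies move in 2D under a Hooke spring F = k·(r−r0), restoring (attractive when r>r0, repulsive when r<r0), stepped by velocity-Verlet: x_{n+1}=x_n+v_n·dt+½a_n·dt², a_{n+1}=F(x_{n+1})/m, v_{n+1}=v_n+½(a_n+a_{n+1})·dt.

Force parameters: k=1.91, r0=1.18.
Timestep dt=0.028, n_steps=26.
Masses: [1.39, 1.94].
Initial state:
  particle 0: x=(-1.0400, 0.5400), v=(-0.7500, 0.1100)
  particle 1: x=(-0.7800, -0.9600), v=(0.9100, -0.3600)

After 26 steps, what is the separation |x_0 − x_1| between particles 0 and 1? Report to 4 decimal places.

step 0: x0=(-1.0400, 0.5400) x1=(-0.7800, -0.9600)
step 1: x0=(-1.0610, 0.5429) x1=(-0.7545, -0.9699)
step 2: x0=(-1.0819, 0.5454) x1=(-0.7291, -0.9796)
step 3: x0=(-1.1027, 0.5475) x1=(-0.7038, -0.9890)
step 4: x0=(-1.1233, 0.5492) x1=(-0.6786, -0.9981)
step 5: x0=(-1.1439, 0.5504) x1=(-0.6534, -1.0069)
step 6: x0=(-1.1643, 0.5512) x1=(-0.6283, -1.0153)
step 7: x0=(-1.1846, 0.5515) x1=(-0.6034, -1.0234)
step 8: x0=(-1.2046, 0.5513) x1=(-0.5786, -1.0311)
step 9: x0=(-1.2245, 0.5506) x1=(-0.5539, -1.0384)
step 10: x0=(-1.2441, 0.5493) x1=(-0.5294, -1.0454)
step 11: x0=(-1.2635, 0.5474) x1=(-0.5051, -1.0519)
step 12: x0=(-1.2826, 0.5450) x1=(-0.4810, -1.0581)
step 13: x0=(-1.3014, 0.5420) x1=(-0.4571, -1.0638)
step 14: x0=(-1.3199, 0.5384) x1=(-0.4334, -1.0691)
step 15: x0=(-1.3380, 0.5342) x1=(-0.4100, -1.0740)
step 16: x0=(-1.3558, 0.5294) x1=(-0.3868, -1.0783)
step 17: x0=(-1.3732, 0.5239) x1=(-0.3639, -1.0823)
step 18: x0=(-1.3902, 0.5177) x1=(-0.3413, -1.0857)
step 19: x0=(-1.4067, 0.5109) x1=(-0.3190, -1.0887)
step 20: x0=(-1.4228, 0.5034) x1=(-0.2970, -1.0912)
step 21: x0=(-1.4385, 0.4952) x1=(-0.2754, -1.0933)
step 22: x0=(-1.4536, 0.4864) x1=(-0.2541, -1.0948)
step 23: x0=(-1.4682, 0.4768) x1=(-0.2333, -1.0958)
step 24: x0=(-1.4822, 0.4666) x1=(-0.2128, -1.0964)
step 25: x0=(-1.4957, 0.4557) x1=(-0.1927, -1.0964)
step 26: x0=(-1.5086, 0.4440) x1=(-0.1730, -1.0959)

2.0385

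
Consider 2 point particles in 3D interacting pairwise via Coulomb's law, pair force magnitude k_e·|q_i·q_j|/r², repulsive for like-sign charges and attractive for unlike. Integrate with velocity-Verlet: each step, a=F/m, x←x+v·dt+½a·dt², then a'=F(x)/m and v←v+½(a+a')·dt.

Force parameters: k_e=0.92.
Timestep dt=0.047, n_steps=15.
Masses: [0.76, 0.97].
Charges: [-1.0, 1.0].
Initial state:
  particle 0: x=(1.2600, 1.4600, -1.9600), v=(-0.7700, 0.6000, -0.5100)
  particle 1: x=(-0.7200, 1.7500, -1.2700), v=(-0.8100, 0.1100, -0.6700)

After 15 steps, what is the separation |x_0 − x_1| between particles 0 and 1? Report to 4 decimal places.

1.9674

step 0: x0=(1.2600, 1.4600, -1.9600) x1=(-0.7200, 1.7500, -1.2700)
step 1: x0=(1.2235, 1.4882, -1.9839) x1=(-0.7579, 1.7551, -1.3016)
step 2: x0=(1.1865, 1.5166, -2.0076) x1=(-0.7953, 1.7602, -1.3333)
step 3: x0=(1.1489, 1.5449, -2.0310) x1=(-0.8322, 1.7652, -1.3652)
step 4: x0=(1.1107, 1.5734, -2.0543) x1=(-0.8687, 1.7702, -1.3972)
step 5: x0=(1.0720, 1.6019, -2.0774) x1=(-0.9048, 1.7751, -1.4293)
step 6: x0=(1.0327, 1.6305, -2.1003) x1=(-0.9404, 1.7800, -1.4617)
step 7: x0=(0.9928, 1.6591, -2.1231) x1=(-0.9756, 1.7849, -1.4941)
step 8: x0=(0.9522, 1.6877, -2.1456) x1=(-1.0103, 1.7897, -1.5267)
step 9: x0=(0.9111, 1.7164, -2.1680) x1=(-1.0445, 1.7945, -1.5595)
step 10: x0=(0.8694, 1.7451, -2.1901) x1=(-1.0782, 1.7993, -1.5924)
step 11: x0=(0.8271, 1.7738, -2.2121) x1=(-1.1115, 1.8041, -1.6255)
step 12: x0=(0.7842, 1.8025, -2.2339) x1=(-1.1443, 1.8088, -1.6587)
step 13: x0=(0.7406, 1.8312, -2.2554) x1=(-1.1765, 1.8136, -1.6920)
step 14: x0=(0.6963, 1.8599, -2.2768) x1=(-1.2083, 1.8183, -1.7255)
step 15: x0=(0.6515, 1.8887, -2.2981) x1=(-1.2396, 1.8231, -1.7592)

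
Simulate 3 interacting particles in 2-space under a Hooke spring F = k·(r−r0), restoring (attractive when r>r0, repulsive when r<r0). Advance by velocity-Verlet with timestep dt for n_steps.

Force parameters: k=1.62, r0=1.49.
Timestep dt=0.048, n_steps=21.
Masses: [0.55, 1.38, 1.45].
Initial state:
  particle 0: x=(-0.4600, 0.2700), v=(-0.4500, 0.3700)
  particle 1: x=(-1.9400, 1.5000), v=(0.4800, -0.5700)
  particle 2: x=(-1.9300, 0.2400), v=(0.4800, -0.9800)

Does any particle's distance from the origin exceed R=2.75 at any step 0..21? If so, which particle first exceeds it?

no

step 0: x0=(-0.4600, 0.2700) x1=(-1.9400, 1.5000) x2=(-1.9300, 0.2400)
step 1: x0=(-0.4827, 0.2887) x1=(-1.9165, 1.4726) x2=(-1.9070, 0.1927)
step 2: x0=(-0.5068, 0.3090) x1=(-1.8923, 1.4451) x2=(-1.8841, 0.1448)
step 3: x0=(-0.5319, 0.3307) x1=(-1.8674, 1.4176) x2=(-1.8615, 0.0964)
step 4: x0=(-0.5573, 0.3536) x1=(-1.8420, 1.3901) x2=(-1.8393, 0.0475)
step 5: x0=(-0.5823, 0.3774) x1=(-1.8163, 1.3628) x2=(-1.8175, -0.0019)
step 6: x0=(-0.6066, 0.4020) x1=(-1.7904, 1.3357) x2=(-1.7961, -0.0518)
step 7: x0=(-0.6296, 0.4272) x1=(-1.7645, 1.3088) x2=(-1.7753, -0.1021)
step 8: x0=(-0.6508, 0.4528) x1=(-1.7387, 1.2823) x2=(-1.7550, -0.1529)
step 9: x0=(-0.6701, 0.4787) x1=(-1.7131, 1.2560) x2=(-1.7353, -0.2041)
step 10: x0=(-0.6870, 0.5046) x1=(-1.6879, 1.2302) x2=(-1.7160, -0.2557)
step 11: x0=(-0.7014, 0.5304) x1=(-1.6633, 1.2048) x2=(-1.6972, -0.3076)
step 12: x0=(-0.7131, 0.5558) x1=(-1.6394, 1.1798) x2=(-1.6787, -0.3597)
step 13: x0=(-0.7219, 0.5805) x1=(-1.6164, 1.1552) x2=(-1.6606, -0.4121)
step 14: x0=(-0.7277, 0.6042) x1=(-1.5943, 1.1311) x2=(-1.6426, -0.4644)
step 15: x0=(-0.7303, 0.6267) x1=(-1.5733, 1.1073) x2=(-1.6248, -0.5167)
step 16: x0=(-0.7297, 0.6476) x1=(-1.5536, 1.0838) x2=(-1.6070, -0.5687)
step 17: x0=(-0.7258, 0.6668) x1=(-1.5352, 1.0607) x2=(-1.5892, -0.6202)
step 18: x0=(-0.7186, 0.6838) x1=(-1.5183, 1.0377) x2=(-1.5713, -0.6711)
step 19: x0=(-0.7079, 0.6985) x1=(-1.5029, 1.0147) x2=(-1.5533, -0.7212)
step 20: x0=(-0.6938, 0.7107) x1=(-1.4891, 0.9918) x2=(-1.5350, -0.7703)
step 21: x0=(-0.6762, 0.7201) x1=(-1.4770, 0.9687) x2=(-1.5164, -0.8183)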